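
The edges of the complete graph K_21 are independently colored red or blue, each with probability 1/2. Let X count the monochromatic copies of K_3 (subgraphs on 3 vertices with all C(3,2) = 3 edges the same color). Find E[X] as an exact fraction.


Let X = Σ_S X_S over the C(21, 3) = 1330 subsets S of size 3, where X_S = 1 if the K_3 on S is monochromatic.
For a fixed S, the K_3 on S has C(3, 2) = 3 edges. P[all 3 edges red] = (1/2)^3, and likewise for blue, so P[monochromatic] = 2·(1/2)^3 = 2^{1 − 3} = 1/4.
By linearity: E[X] = C(21, 3) · 2^{1 − 3} = 1330 · 1/4 = 665/2.
Numerically: E[X] ≈ 332.50000.

E[X] = C(21,3)·2^(1−C(3,2)) = 665/2 ≈ 332.50000.


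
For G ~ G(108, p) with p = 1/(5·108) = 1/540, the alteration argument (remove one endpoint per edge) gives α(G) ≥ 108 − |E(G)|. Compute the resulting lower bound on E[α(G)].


E[|E(G)|] = C(108, 2)·p = 5778 · (1/540) = 107/10.
E[α(G)] ≥ n − E[|E(G)|] = 108 − 107/10 = 973/10.
Numerically: ≈ 97.3000.
(This is only a lower bound; the true E[α(G)] may be larger.)

E[α(G)] ≥ 973/10 ≈ 97.3000.


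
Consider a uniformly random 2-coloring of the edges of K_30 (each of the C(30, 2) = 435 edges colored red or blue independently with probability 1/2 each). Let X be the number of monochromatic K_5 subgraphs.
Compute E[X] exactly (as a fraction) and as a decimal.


Let X = Σ_S X_S over the C(30, 5) = 142506 subsets S of size 5, where X_S = 1 if the K_5 on S is monochromatic.
For a fixed S, the K_5 on S has C(5, 2) = 10 edges. P[all 10 edges red] = (1/2)^10, and likewise for blue, so P[monochromatic] = 2·(1/2)^10 = 2^{1 − 10} = 1/512.
By linearity: E[X] = C(30, 5) · 2^{1 − 10} = 142506 · 1/512 = 71253/256.
Numerically: E[X] ≈ 278.3320.

E[X] = C(30,5)·2^(1−C(5,2)) = 71253/256 ≈ 278.3320.


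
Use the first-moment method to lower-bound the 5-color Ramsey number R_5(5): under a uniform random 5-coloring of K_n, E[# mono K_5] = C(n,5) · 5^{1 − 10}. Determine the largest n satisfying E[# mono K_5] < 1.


We need C(n, 5) · 5^{1 − 10} < 1, i.e. C(n, 5) < 5^{10 − 1} = 1953125.
Check values of n near the boundary:
  n = 43: C(43, 5) = 962598; 962598 < 1953125? YES
  n = 44: C(44, 5) = 1086008; 1086008 < 1953125? YES
  n = 45: C(45, 5) = 1221759; 1221759 < 1953125? YES
  n = 46: C(46, 5) = 1370754; 1370754 < 1953125? YES
  n = 47: C(47, 5) = 1533939; 1533939 < 1953125? YES
  n = 48: C(48, 5) = 1712304; 1712304 < 1953125? YES
  n = 49: C(49, 5) = 1906884; 1906884 < 1953125? YES
  n = 50: C(50, 5) = 2118760; 2118760 < 1953125? NO
  n = 51: C(51, 5) = 2349060; 2349060 < 1953125? NO
The largest n with C(n, 5) < 1953125 is n = 49 (where E[X] = 1906884/1953125 ≈ 0.976). Hence R_5(5) > 49, i.e. R_5(5) ≥ 50.

Largest n = 49; hence R_5(5) > 49.


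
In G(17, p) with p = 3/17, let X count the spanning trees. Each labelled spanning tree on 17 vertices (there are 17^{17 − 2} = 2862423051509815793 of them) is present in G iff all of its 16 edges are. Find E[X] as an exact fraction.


K_17 has 17^{17 − 2} = 2862423051509815793 labelled spanning trees.
For each such spanning tree H, let X_H = 1 if all 16 edges of H are present in G. Then P[X_H = 1] = p^{16} = (3/17)^{16} = 43046721/48661191875666868481.
By linearity: E[X] = Σ_H E[X_H] = 2862423051509815793 · p^{16} = 2862423051509815793 · 43046721/48661191875666868481 = 43046721/17.
Numerically: E[X] ≈ 2.53216e+06.

E[X] = 2862423051509815793 · (3/17)^{16} = 43046721/17 ≈ 2.53216e+06.


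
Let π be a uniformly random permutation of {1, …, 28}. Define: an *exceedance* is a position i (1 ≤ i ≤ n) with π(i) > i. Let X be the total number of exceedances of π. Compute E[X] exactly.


Write X = Σ_{i=1}^{28} X_i, where X_i = 1_{π(i) > i}.
For each fixed i, π(i) is uniform over {1, …, 28} (marginal of a uniform permutation), so P[π(i) > i] = (n − i)/n. Summing: Σ_{i=1}^{28} (n − i)/n = (0 + 1 + … + 27)/28 = 28(28 − 1)/(2·28) = (28 − 1)/2.
Hence E[X] = Σ_{i=1}^{28} (28 − i)/28 = 27/2 ≈ 13.500.

E[X] = 27/2 = 13.500.


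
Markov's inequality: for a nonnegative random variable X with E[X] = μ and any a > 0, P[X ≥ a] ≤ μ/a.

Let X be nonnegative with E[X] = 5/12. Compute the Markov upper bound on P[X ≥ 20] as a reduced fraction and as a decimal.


μ = E[X] = 5/12, a = 20.
Markov: P[X ≥ 20] ≤ μ/a = (5/12)/20 = 1/48.
Numerically: ≈ 0.021.
(Since a = 20 > μ = 0.417, the bound 1/48 is < 1 and informative.)

P[X ≥ 20] ≤ 1/48 ≈ 0.021.


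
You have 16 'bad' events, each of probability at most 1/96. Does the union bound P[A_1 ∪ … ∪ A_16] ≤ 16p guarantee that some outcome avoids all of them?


Union bound: P[∪_{i=1}^{16} A_i] ≤ Σ_i P[A_i] ≤ 16·p = 16·(1/96) = 1/6.
Numerically: 1/6 ≈ 0.16667.
Is 1/6 < 1? YES.
Since P[∪ A_i] ≤ 1/6 < 1, the complement has P[∩ A_i^c] ≥ 1 − 1/6 = 5/6 > 0, so some outcome avoids every A_i.

16·p = 1/6 ≈ 0.16667; existence CERTIFIED by the union bound.


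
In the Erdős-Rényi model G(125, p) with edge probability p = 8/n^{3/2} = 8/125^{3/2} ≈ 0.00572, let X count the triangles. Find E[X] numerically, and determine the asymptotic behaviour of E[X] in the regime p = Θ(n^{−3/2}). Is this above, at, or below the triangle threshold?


Number of potential triangles: C(125, 3) = 317750.
Each occurs with probability p³ ≈ (0.00572)³ ≈ 1.87575e-07.
By linearity: E[X] = C(125, 3)·p³ ≈ 317750 · 1.87575e-07 ≈ 0.060.
Since α = 3/2 > 1, p = c/n^{3/2} = o(1/n) is below the triangle threshold p ~ 1/n. Asymptotically E[X] ~ (c³/6)·n^{3(1−α)} = (8³/6)·n^{-1.5} → 0, so by Markov's inequality G has no triangles w.h.p.

E[X] ≈ 0.060; in regime p = Θ(1/n^{3/2}) E[X] tends to 0 (below the triangle threshold p ~ 1/n).


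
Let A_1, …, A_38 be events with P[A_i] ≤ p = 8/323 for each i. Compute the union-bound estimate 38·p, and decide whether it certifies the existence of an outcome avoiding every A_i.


Union bound: P[∪_{i=1}^{38} A_i] ≤ Σ_i P[A_i] ≤ 38·p = 38·(8/323) = 16/17.
Numerically: 16/17 ≈ 0.9412.
Is 16/17 < 1? YES.
Since P[∪ A_i] ≤ 16/17 < 1, the complement has P[∩ A_i^c] ≥ 1 − 16/17 = 1/17 > 0, so some outcome avoids every A_i.

38·p = 16/17 ≈ 0.9412; existence CERTIFIED by the union bound.


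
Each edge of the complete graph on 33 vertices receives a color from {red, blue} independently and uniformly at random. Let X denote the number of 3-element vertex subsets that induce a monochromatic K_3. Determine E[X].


Let X = Σ_S X_S over the C(33, 3) = 5456 subsets S of size 3, where X_S = 1 if the K_3 on S is monochromatic.
For a fixed S, the K_3 on S has C(3, 2) = 3 edges. P[all 3 edges red] = (1/2)^3, and likewise for blue, so P[monochromatic] = 2·(1/2)^3 = 2^{1 − 3} = 1/4.
Summing: E[X] = C(33, 3) · 2^{1 − 3} = 5456 · 1/4 = 1364.
Numerically: E[X] ≈ 1364.000.

E[X] = C(33,3)·2^(1−C(3,2)) = 1364 ≈ 1364.000.


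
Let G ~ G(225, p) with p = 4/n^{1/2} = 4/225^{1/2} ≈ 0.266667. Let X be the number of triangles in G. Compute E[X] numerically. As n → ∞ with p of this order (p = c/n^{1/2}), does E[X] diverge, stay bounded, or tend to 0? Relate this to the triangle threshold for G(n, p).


Number of potential triangles: C(225, 3) = 1873200.
Each occurs with probability p³ ≈ (0.266667)³ ≈ 1.89629630e-02.
By linearity: E[X] = C(225, 3)·p³ ≈ 1873200 · 1.89629630e-02 ≈ 35521.422222.
Since α = 1/2 < 1, p = c/n^{1/2} ≫ 1/n is above the triangle threshold p ~ 1/n. Asymptotically E[X] ~ (c³/6)·n^{3(1−α)} = (4³/6)·n^{1.5} → ∞; triangles are abundant w.h.p.

E[X] ≈ 35521.422222; in regime p = Θ(1/n^{1/2}) E[X] diverges (above the triangle threshold p ~ 1/n).


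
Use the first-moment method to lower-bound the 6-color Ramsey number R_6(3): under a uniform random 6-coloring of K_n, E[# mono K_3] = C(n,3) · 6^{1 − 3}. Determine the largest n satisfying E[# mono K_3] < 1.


We need C(n, 3) · 6^{1 − 3} < 1, i.e. C(n, 3) < 6^{3 − 1} = 36.
Check values of n near the boundary:
  n = 6: C(6, 3) = 20; 20 < 36? YES
  n = 7: C(7, 3) = 35; 35 < 36? YES
  n = 8: C(8, 3) = 56; 56 < 36? NO
  n = 9: C(9, 3) = 84; 84 < 36? NO
  n = 10: C(10, 3) = 120; 120 < 36? NO
The largest n with C(n, 3) < 36 is n = 7 (where E[X] = 35/36 ≈ 0.9722). Hence R_6(3) > 7, i.e. R_6(3) ≥ 8.

Largest n = 7; hence R_6(3) > 7.


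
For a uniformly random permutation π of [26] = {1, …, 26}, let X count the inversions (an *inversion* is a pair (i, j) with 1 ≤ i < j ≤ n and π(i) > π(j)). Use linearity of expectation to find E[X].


Write X = Σ X_I over the C(26, 2) = 325 pairs i < j, with X_I the indicator of one inversion.
There are 325 indicators.
For each fixed pair i < j, the values π(i) and π(j) are two distinct elements of {1, …, 26} in uniformly random order; by symmetry P[π(i) > π(j)] = 1/2.
By linearity: E[X] = 325 · (1/2) = C(26, 2) · (1/2) = 325/2 = 325/2 ≈ 162.50000.

E[X] = 325/2 = 162.50000.


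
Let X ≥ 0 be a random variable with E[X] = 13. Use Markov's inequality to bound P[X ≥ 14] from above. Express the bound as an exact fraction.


μ = E[X] = 13, a = 14.
Markov: P[X ≥ 14] ≤ μ/a = (13)/14 = 13/14.
Numerically: ≈ 0.929.
(Since a = 14 > μ = 13.000, the bound 13/14 is < 1 and informative.)

P[X ≥ 14] ≤ 13/14 ≈ 0.929.


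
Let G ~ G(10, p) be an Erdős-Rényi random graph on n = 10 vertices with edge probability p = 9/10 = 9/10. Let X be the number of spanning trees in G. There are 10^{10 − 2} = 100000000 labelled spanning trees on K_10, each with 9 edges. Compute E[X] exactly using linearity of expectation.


K_10 has 10^{10 − 2} = 100000000 labelled spanning trees.
For each such spanning tree H, let X_H = 1 if all 9 edges of H are present in G. Then P[X_H = 1] = p^{9} = (9/10)^{9} = 387420489/1000000000.
By linearity of expectation: E[X] = Σ_H E[X_H] = 100000000 · p^{9} = 100000000 · 387420489/1000000000 = 387420489/10.
Numerically: E[X] ≈ 3.8742e+07.

E[X] = 100000000 · (9/10)^{9} = 387420489/10 ≈ 3.8742e+07.


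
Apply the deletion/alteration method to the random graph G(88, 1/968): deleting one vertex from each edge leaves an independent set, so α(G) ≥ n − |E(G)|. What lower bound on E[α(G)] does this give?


E[|E(G)|] = C(88, 2)·p = 3828 · (1/968) = 87/22.
E[α(G)] ≥ n − E[|E(G)|] = 88 − 87/22 = 1849/22.
Numerically: ≈ 84.04545.
(This is only a lower bound; the true E[α(G)] may be larger.)

E[α(G)] ≥ 1849/22 ≈ 84.04545.


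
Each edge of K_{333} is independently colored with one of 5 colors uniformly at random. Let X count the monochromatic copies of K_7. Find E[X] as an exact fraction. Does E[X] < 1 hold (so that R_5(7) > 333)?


E[X] = C(333, 7) · 5^{1 − 21} = 84549532139028 · 5^{−20} = 84549532139028/95367431640625.
As a reduced fraction: E[X] = 84549532139028/95367431640625 ≈ 0.8865661.
Is E[X] < 1? YES.
Since E[X] < 1, there exists a 5-coloring of K_{333} with no monochromatic K_7; hence R_5(7) > 333.

E[X] = 84549532139028/95367431640625 ≈ 0.8865661; E[X] < 1, so R_5(7) > 333.


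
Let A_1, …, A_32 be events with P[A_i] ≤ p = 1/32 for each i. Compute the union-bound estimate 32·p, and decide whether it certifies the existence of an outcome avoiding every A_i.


Union bound: P[∪_{i=1}^{32} A_i] ≤ Σ_i P[A_i] ≤ 32·p = 32·(1/32) = 1.
Numerically: 1 ≈ 1.0000.
Is 1 < 1? NO.
Since the bound 1 is ≥ 1, the union bound is uninformative here; it does NOT by itself certify existence.

32·p = 1 ≈ 1.0000; existence NOT certified by the union bound.


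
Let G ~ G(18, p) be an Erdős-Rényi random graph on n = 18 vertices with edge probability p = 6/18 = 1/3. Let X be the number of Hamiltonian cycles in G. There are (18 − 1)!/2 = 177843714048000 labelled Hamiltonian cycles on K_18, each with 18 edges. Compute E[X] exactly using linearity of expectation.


K_18 has (18 − 1)!/2 = 177843714048000 labelled Hamiltonian cycles.
For each such Hamiltonian cycle H, let X_H = 1 if all 18 edges of H are present in G. Then P[X_H = 1] = p^{18} = (1/3)^{18} = 1/387420489.
Summing the indicators: E[X] = Σ_H E[X_H] = 177843714048000 · p^{18} = 177843714048000 · 1/387420489 = 243955712000/531441.
Numerically: E[X] ≈ 4.59e+05.

E[X] = 177843714048000 · (1/3)^{18} = 243955712000/531441 ≈ 4.59e+05.


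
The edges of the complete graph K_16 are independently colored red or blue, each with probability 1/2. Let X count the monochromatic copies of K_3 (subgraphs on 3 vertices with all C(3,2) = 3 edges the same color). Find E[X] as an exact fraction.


Let X = Σ_S X_S over the C(16, 3) = 560 subsets S of size 3, where X_S = 1 if the K_3 on S is monochromatic.
For a fixed S, the K_3 on S has C(3, 2) = 3 edges. P[all 3 edges red] = (1/2)^3, and likewise for blue, so P[monochromatic] = 2·(1/2)^3 = 2^{1 − 3} = 1/4.
By linearity of expectation: E[X] = C(16, 3) · 2^{1 − 3} = 560 · 1/4 = 140.
Numerically: E[X] ≈ 140.00000.

E[X] = C(16,3)·2^(1−C(3,2)) = 140 ≈ 140.00000.


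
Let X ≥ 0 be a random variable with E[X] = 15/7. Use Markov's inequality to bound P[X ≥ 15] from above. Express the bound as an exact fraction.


μ = E[X] = 15/7, a = 15.
Markov: P[X ≥ 15] ≤ μ/a = (15/7)/15 = 1/7.
Numerically: ≈ 0.143.
(Since a = 15 > μ = 2.143, the bound 1/7 is < 1 and informative.)

P[X ≥ 15] ≤ 1/7 ≈ 0.143.


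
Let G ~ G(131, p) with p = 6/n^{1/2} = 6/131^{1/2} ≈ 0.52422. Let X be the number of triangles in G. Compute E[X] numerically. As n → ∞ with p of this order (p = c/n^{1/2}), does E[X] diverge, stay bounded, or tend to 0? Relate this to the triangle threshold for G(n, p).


Number of potential triangles: C(131, 3) = 366145.
Each occurs with probability p³ ≈ (0.52422)³ ≈ 1.4406113e-01.
By linearity: E[X] = C(131, 3)·p³ ≈ 366145 · 1.4406113e-01 ≈ 52747.26131.
Since α = 1/2 < 1, p = c/n^{1/2} ≫ 1/n is above the triangle threshold p ~ 1/n. Asymptotically E[X] ~ (c³/6)·n^{3(1−α)} = (6³/6)·n^{1.5} → ∞; triangles are abundant w.h.p.

E[X] ≈ 52747.26131; in regime p = Θ(1/n^{1/2}) E[X] diverges (above the triangle threshold p ~ 1/n).


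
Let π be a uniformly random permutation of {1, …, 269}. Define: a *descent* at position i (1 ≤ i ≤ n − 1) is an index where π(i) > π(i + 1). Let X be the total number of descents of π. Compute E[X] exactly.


Write X = Σ X_I over i = 1, …, 268, with X_I the indicator of one descent.
There are 268 indicators.
For each fixed i, the pair (π(i), π(i+1)) is a uniformly random ordered pair of distinct values from {1, …, 269}; by symmetry P[π(i) > π(i+1)] = 1/2.
By linearity: E[X] = 268 · (1/2) = (269 − 1) · (1/2) = 134 ≈ 134.00000.

E[X] = 134 = 134.00000.


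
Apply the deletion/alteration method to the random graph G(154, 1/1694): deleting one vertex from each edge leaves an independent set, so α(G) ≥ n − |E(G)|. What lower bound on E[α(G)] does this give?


E[|E(G)|] = C(154, 2)·p = 11781 · (1/1694) = 153/22.
E[α(G)] ≥ n − E[|E(G)|] = 154 − 153/22 = 3235/22.
Numerically: ≈ 147.0455.
(This is only a lower bound; the true E[α(G)] may be larger.)

E[α(G)] ≥ 3235/22 ≈ 147.0455.


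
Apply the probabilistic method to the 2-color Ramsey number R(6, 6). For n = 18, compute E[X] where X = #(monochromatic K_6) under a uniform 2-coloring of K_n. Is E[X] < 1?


E[X] = C(18, 6) · 2^{1 − 15} = 18564 · 2^{−14} = 18564/16384.
As a reduced fraction: E[X] = 4641/4096 ≈ 1.13306.
Is E[X] < 1? NO.
Since E[X] ≥ 1, the first-moment bound is inconclusive at n = 18; it does NOT by itself certify R(6, 6) > 18.

E[X] = 4641/4096 ≈ 1.13306; E[X] ≥ 1; first-moment method inconclusive here.


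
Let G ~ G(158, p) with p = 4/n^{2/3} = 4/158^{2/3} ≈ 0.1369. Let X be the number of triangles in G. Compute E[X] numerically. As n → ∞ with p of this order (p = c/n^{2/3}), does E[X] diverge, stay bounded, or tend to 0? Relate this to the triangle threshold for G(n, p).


Number of potential triangles: C(158, 3) = 644956.
Each occurs with probability p³ ≈ (0.1369)³ ≈ 2.563692e-03.
By linearity: E[X] = C(158, 3)·p³ ≈ 644956 · 2.563692e-03 ≈ 1653.4684.
Since α = 2/3 < 1, p = c/n^{2/3} ≫ 1/n is above the triangle threshold p ~ 1/n. Asymptotically E[X] ~ (c³/6)·n^{3(1−α)} = (4³/6)·n^{1} → ∞; triangles are abundant w.h.p.

E[X] ≈ 1653.4684; in regime p = Θ(1/n^{2/3}) E[X] diverges (above the triangle threshold p ~ 1/n).


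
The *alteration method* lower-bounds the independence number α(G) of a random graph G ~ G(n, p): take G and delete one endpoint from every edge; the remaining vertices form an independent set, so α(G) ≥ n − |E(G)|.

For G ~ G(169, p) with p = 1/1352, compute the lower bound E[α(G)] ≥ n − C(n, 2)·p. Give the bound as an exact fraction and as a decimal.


E[|E(G)|] = C(169, 2)·p = 14196 · (1/1352) = 21/2.
E[α(G)] ≥ n − E[|E(G)|] = 169 − 21/2 = 317/2.
Numerically: ≈ 158.50000.
(This is only a lower bound; the true E[α(G)] may be larger.)

E[α(G)] ≥ 317/2 ≈ 158.50000.


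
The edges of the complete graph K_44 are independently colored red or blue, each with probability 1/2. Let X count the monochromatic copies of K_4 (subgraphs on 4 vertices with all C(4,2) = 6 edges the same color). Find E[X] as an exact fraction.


Let X = Σ_S X_S over the C(44, 4) = 135751 subsets S of size 4, where X_S = 1 if the K_4 on S is monochromatic.
For a fixed S, the K_4 on S has C(4, 2) = 6 edges. P[all 6 edges red] = (1/2)^6, and likewise for blue, so P[monochromatic] = 2·(1/2)^6 = 2^{1 − 6} = 1/32.
Summing: E[X] = C(44, 4) · 2^{1 − 6} = 135751 · 1/32 = 135751/32.
Numerically: E[X] ≈ 4242.21875.

E[X] = C(44,4)·2^(1−C(4,2)) = 135751/32 ≈ 4242.21875.


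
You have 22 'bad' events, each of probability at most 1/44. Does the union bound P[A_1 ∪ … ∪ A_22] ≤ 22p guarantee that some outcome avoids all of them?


Union bound: P[∪_{i=1}^{22} A_i] ≤ Σ_i P[A_i] ≤ 22·p = 22·(1/44) = 1/2.
Numerically: 1/2 ≈ 0.5000.
Is 1/2 < 1? YES.
Since P[∪ A_i] ≤ 1/2 < 1, the complement has P[∩ A_i^c] ≥ 1 − 1/2 = 1/2 > 0, so some outcome avoids every A_i.

22·p = 1/2 ≈ 0.5000; existence CERTIFIED by the union bound.


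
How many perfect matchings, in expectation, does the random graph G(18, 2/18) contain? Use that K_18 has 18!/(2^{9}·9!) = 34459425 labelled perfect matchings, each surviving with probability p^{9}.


K_18 has 18!/(2^{9}·9!) = 34459425 labelled perfect matchings.
For each such perfect matching H, let X_H = 1 if all 9 edges of H are present in G. Then P[X_H = 1] = p^{9} = (1/9)^{9} = 1/387420489.
By linearity of expectation: E[X] = Σ_H E[X_H] = 34459425 · p^{9} = 34459425 · 1/387420489 = 425425/4782969.
Numerically: E[X] ≈ 0.088946.

E[X] = 34459425 · (1/9)^{9} = 425425/4782969 ≈ 0.088946.


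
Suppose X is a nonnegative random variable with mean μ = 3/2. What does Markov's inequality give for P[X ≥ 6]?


μ = E[X] = 3/2, a = 6.
Markov: P[X ≥ 6] ≤ μ/a = (3/2)/6 = 1/4.
Numerically: ≈ 0.25000.
(Since a = 6 > μ = 1.50000, the bound 1/4 is < 1 and informative.)

P[X ≥ 6] ≤ 1/4 ≈ 0.25000.


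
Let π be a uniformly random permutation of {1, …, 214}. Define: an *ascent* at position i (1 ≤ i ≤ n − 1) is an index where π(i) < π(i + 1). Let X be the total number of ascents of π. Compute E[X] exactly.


Write X = Σ X_I over i = 1, …, 213, with X_I the indicator of one ascent.
There are 213 indicators.
For each fixed i, the pair (π(i), π(i+1)) is a uniformly random ordered pair of distinct values from {1, …, 214}; by symmetry P[π(i) < π(i+1)] = 1/2.
By linearity: E[X] = 213 · (1/2) = (214 − 1) · (1/2) = 213/2 ≈ 106.500.

E[X] = 213/2 = 106.500.


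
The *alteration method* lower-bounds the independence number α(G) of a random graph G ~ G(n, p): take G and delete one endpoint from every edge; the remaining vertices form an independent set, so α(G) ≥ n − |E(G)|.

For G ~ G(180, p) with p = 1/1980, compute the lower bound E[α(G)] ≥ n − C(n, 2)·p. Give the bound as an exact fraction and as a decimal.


E[|E(G)|] = C(180, 2)·p = 16110 · (1/1980) = 179/22.
E[α(G)] ≥ n − E[|E(G)|] = 180 − 179/22 = 3781/22.
Numerically: ≈ 171.864.
(This is only a lower bound; the true E[α(G)] may be larger.)

E[α(G)] ≥ 3781/22 ≈ 171.864.


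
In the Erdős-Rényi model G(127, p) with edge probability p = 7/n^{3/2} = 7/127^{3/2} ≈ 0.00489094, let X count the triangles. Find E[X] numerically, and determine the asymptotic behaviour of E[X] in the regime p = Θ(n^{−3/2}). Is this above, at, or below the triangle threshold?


Number of potential triangles: C(127, 3) = 333375.
Each occurs with probability p³ ≈ (0.00489094)³ ≈ 1.16997714e-07.
By linearity: E[X] = C(127, 3)·p³ ≈ 333375 · 1.16997714e-07 ≈ 0.039004.
Since α = 3/2 > 1, p = c/n^{3/2} = o(1/n) is below the triangle threshold p ~ 1/n. Asymptotically E[X] ~ (c³/6)·n^{3(1−α)} = (7³/6)·n^{-1.5} → 0, so by Markov's inequality G has no triangles w.h.p.

E[X] ≈ 0.039004; in regime p = Θ(1/n^{3/2}) E[X] tends to 0 (below the triangle threshold p ~ 1/n).


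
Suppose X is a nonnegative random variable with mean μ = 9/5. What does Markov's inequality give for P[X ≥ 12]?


μ = E[X] = 9/5, a = 12.
Markov: P[X ≥ 12] ≤ μ/a = (9/5)/12 = 3/20.
Numerically: ≈ 0.15000.
(Since a = 12 > μ = 1.80000, the bound 3/20 is < 1 and informative.)

P[X ≥ 12] ≤ 3/20 ≈ 0.15000.


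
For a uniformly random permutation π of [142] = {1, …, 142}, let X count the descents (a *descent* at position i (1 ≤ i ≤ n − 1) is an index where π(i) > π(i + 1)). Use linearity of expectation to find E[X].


Write X = Σ X_I over i = 1, …, 141, with X_I the indicator of one descent.
There are 141 indicators.
For each fixed i, the pair (π(i), π(i+1)) is a uniformly random ordered pair of distinct values from {1, …, 142}; by symmetry P[π(i) > π(i+1)] = 1/2.
By linearity: E[X] = 141 · (1/2) = (142 − 1) · (1/2) = 141/2 ≈ 70.500000.

E[X] = 141/2 = 70.500000.


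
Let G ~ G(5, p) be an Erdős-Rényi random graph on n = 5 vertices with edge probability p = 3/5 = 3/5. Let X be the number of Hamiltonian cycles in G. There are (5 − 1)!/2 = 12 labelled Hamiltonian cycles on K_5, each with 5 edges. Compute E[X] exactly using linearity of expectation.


K_5 has (5 − 1)!/2 = 12 labelled Hamiltonian cycles.
For each such Hamiltonian cycle H, let X_H = 1 if all 5 edges of H are present in G. Then P[X_H = 1] = p^{5} = (3/5)^{5} = 243/3125.
By linearity of expectation: E[X] = Σ_H E[X_H] = 12 · p^{5} = 12 · 243/3125 = 2916/3125.
Numerically: E[X] ≈ 0.93312.

E[X] = 12 · (3/5)^{5} = 2916/3125 ≈ 0.93312.


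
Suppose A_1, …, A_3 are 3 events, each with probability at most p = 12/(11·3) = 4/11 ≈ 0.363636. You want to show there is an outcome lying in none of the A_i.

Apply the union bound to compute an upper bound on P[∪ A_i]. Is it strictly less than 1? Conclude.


Union bound: P[∪_{i=1}^{3} A_i] ≤ Σ_i P[A_i] ≤ 3·p = 3·(4/11) = 12/11.
Numerically: 12/11 ≈ 1.090909.
Is 12/11 < 1? NO.
Since the bound 12/11 is ≥ 1, the union bound is uninformative here; it does NOT by itself certify existence.

3·p = 12/11 ≈ 1.090909; existence NOT certified by the union bound.


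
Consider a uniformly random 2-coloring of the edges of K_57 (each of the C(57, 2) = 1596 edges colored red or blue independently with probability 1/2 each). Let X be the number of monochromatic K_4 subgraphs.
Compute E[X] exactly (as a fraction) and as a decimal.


Let X = Σ_S X_S over the C(57, 4) = 395010 subsets S of size 4, where X_S = 1 if the K_4 on S is monochromatic.
For a fixed S, the K_4 on S has C(4, 2) = 6 edges. P[all 6 edges red] = (1/2)^6, and likewise for blue, so P[monochromatic] = 2·(1/2)^6 = 2^{1 − 6} = 1/32.
Summing: E[X] = C(57, 4) · 2^{1 − 6} = 395010 · 1/32 = 197505/16.
Numerically: E[X] ≈ 12344.06250.

E[X] = C(57,4)·2^(1−C(4,2)) = 197505/16 ≈ 12344.06250.


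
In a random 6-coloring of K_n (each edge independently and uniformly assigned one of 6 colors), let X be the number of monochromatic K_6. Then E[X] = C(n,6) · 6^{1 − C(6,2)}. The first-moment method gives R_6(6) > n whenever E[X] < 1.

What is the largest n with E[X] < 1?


We need C(n, 6) · 6^{1 − 15} < 1, i.e. C(n, 6) < 6^{15 − 1} = 78364164096.
Check values of n near the boundary:
  n = 196: C(196, 6) = 72887293024; 72887293024 < 78364164096? YES
  n = 197: C(197, 6) = 75176946208; 75176946208 < 78364164096? YES
  n = 198: C(198, 6) = 77526225777; 77526225777 < 78364164096? YES
  n = 199: C(199, 6) = 79936367511; 79936367511 < 78364164096? NO
  n = 200: C(200, 6) = 82408626300; 82408626300 < 78364164096? NO
The largest n with C(n, 6) < 78364164096 is n = 198 (where E[X] = 25842075259/26121388032 ≈ 0.9893). Hence R_6(6) > 198, i.e. R_6(6) ≥ 199.

Largest n = 198; hence R_6(6) > 198.


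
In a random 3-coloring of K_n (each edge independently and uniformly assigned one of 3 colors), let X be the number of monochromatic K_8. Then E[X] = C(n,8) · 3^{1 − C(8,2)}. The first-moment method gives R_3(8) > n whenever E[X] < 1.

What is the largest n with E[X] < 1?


We need C(n, 8) · 3^{1 − 28} < 1, i.e. C(n, 8) < 3^{28 − 1} = 7625597484987.
Check values of n near the boundary:
  n = 150: C(150, 8) = 5257211409450; 5257211409450 < 7625597484987? YES
  n = 151: C(151, 8) = 5551321138650; 5551321138650 < 7625597484987? YES
  n = 152: C(152, 8) = 5859727868575; 5859727868575 < 7625597484987? YES
  n = 153: C(153, 8) = 6183023199255; 6183023199255 < 7625597484987? YES
  n = 154: C(154, 8) = 6521818990995; 6521818990995 < 7625597484987? YES
  n = 155: C(155, 8) = 6876747915675; 6876747915675 < 7625597484987? YES
  n = 156: C(156, 8) = 7248464019225; 7248464019225 < 7625597484987? YES
  n = 157: C(157, 8) = 7637643295425; 7637643295425 < 7625597484987? NO
  n = 158: C(158, 8) = 8044984271181; 8044984271181 < 7625597484987? NO
The largest n with C(n, 8) < 7625597484987 is n = 156 (where E[X] = 805384891025/847288609443 ≈ 0.95054). Hence R_3(8) > 156, i.e. R_3(8) ≥ 157.

Largest n = 156; hence R_3(8) > 156.


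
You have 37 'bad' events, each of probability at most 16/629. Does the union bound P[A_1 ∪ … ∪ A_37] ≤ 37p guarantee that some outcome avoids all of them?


Union bound: P[∪_{i=1}^{37} A_i] ≤ Σ_i P[A_i] ≤ 37·p = 37·(16/629) = 16/17.
Numerically: 16/17 ≈ 0.941.
Is 16/17 < 1? YES.
Since P[∪ A_i] ≤ 16/17 < 1, the complement has P[∩ A_i^c] ≥ 1 − 16/17 = 1/17 > 0, so some outcome avoids every A_i.

37·p = 16/17 ≈ 0.941; existence CERTIFIED by the union bound.


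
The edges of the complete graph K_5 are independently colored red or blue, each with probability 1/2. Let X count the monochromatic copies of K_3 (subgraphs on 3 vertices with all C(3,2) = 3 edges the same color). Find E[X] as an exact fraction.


Let X = Σ_S X_S over the C(5, 3) = 10 subsets S of size 3, where X_S = 1 if the K_3 on S is monochromatic.
For a fixed S, the K_3 on S has C(3, 2) = 3 edges. P[all 3 edges red] = (1/2)^3, and likewise for blue, so P[monochromatic] = 2·(1/2)^3 = 2^{1 − 3} = 1/4.
By linearity of expectation: E[X] = C(5, 3) · 2^{1 − 3} = 10 · 1/4 = 5/2.
Numerically: E[X] ≈ 2.500000.

E[X] = C(5,3)·2^(1−C(3,2)) = 5/2 ≈ 2.500000.


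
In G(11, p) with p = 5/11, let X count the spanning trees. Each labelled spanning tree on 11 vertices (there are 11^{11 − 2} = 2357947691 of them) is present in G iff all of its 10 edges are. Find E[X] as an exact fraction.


K_11 has 11^{11 − 2} = 2357947691 labelled spanning trees.
For each such spanning tree H, let X_H = 1 if all 10 edges of H are present in G. Then P[X_H = 1] = p^{10} = (5/11)^{10} = 9765625/25937424601.
By linearity: E[X] = Σ_H E[X_H] = 2357947691 · p^{10} = 2357947691 · 9765625/25937424601 = 9765625/11.
Numerically: E[X] ≈ 8.878e+05.

E[X] = 2357947691 · (5/11)^{10} = 9765625/11 ≈ 8.878e+05.


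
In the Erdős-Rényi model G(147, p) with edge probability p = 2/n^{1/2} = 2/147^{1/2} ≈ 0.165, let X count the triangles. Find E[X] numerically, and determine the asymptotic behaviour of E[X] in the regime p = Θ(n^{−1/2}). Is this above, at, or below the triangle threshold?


Number of potential triangles: C(147, 3) = 518665.
Each occurs with probability p³ ≈ (0.165)³ ≈ 4.488632e-03.
By linearity: E[X] = C(147, 3)·p³ ≈ 518665 · 4.488632e-03 ≈ 2328.0962.
Since α = 1/2 < 1, p = c/n^{1/2} ≫ 1/n is above the triangle threshold p ~ 1/n. Asymptotically E[X] ~ (c³/6)·n^{3(1−α)} = (2³/6)·n^{1.5} → ∞; triangles are abundant w.h.p.

E[X] ≈ 2328.0962; in regime p = Θ(1/n^{1/2}) E[X] diverges (above the triangle threshold p ~ 1/n).


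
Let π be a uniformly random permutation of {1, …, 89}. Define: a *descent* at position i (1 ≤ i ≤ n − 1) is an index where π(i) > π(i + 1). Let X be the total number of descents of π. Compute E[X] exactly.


Write X = Σ X_I over i = 1, …, 88, with X_I the indicator of one descent.
There are 88 indicators.
For each fixed i, the pair (π(i), π(i+1)) is a uniformly random ordered pair of distinct values from {1, …, 89}; by symmetry P[π(i) > π(i+1)] = 1/2.
By linearity: E[X] = 88 · (1/2) = (89 − 1) · (1/2) = 44 ≈ 44.00000.

E[X] = 44 = 44.00000.


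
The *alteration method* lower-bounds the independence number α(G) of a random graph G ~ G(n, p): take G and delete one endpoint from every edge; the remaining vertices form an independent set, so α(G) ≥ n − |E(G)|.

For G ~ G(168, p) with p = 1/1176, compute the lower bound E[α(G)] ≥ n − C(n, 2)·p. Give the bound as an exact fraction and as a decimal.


E[|E(G)|] = C(168, 2)·p = 14028 · (1/1176) = 167/14.
E[α(G)] ≥ n − E[|E(G)|] = 168 − 167/14 = 2185/14.
Numerically: ≈ 156.071429.
(This is only a lower bound; the true E[α(G)] may be larger.)

E[α(G)] ≥ 2185/14 ≈ 156.071429.


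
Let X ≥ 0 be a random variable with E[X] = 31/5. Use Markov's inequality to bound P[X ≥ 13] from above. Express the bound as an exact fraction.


μ = E[X] = 31/5, a = 13.
Markov: P[X ≥ 13] ≤ μ/a = (31/5)/13 = 31/65.
Numerically: ≈ 0.477.
(Since a = 13 > μ = 6.200, the bound 31/65 is < 1 and informative.)

P[X ≥ 13] ≤ 31/65 ≈ 0.477.


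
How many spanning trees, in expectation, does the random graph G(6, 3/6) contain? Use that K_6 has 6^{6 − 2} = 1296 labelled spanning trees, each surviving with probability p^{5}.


K_6 has 6^{6 − 2} = 1296 labelled spanning trees.
For each such spanning tree H, let X_H = 1 if all 5 edges of H are present in G. Then P[X_H = 1] = p^{5} = (1/2)^{5} = 1/32.
By linearity of expectation: E[X] = Σ_H E[X_H] = 1296 · p^{5} = 1296 · 1/32 = 81/2.
Numerically: E[X] ≈ 40.5.

E[X] = 1296 · (1/2)^{5} = 81/2 ≈ 40.5.


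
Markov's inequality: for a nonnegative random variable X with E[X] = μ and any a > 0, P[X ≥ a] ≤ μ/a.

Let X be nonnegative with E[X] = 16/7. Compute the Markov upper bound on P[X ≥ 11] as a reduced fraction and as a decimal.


μ = E[X] = 16/7, a = 11.
Markov: P[X ≥ 11] ≤ μ/a = (16/7)/11 = 16/77.
Numerically: ≈ 0.20779.
(Since a = 11 > μ = 2.28571, the bound 16/77 is < 1 and informative.)

P[X ≥ 11] ≤ 16/77 ≈ 0.20779.


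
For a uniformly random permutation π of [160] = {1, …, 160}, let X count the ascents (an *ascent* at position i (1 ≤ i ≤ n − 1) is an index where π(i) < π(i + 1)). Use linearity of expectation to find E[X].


Write X = Σ X_I over i = 1, …, 159, with X_I the indicator of one ascent.
There are 159 indicators.
For each fixed i, the pair (π(i), π(i+1)) is a uniformly random ordered pair of distinct values from {1, …, 160}; by symmetry P[π(i) < π(i+1)] = 1/2.
By linearity: E[X] = 159 · (1/2) = (160 − 1) · (1/2) = 159/2 ≈ 79.500000.

E[X] = 159/2 = 79.500000.


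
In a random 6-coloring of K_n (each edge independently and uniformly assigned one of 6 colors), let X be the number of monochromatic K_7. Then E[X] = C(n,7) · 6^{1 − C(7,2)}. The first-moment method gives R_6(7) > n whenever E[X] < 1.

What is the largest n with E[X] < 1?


We need C(n, 7) · 6^{1 − 21} < 1, i.e. C(n, 7) < 6^{21 − 1} = 3656158440062976.
Check values of n near the boundary:
  n = 566: C(566, 7) = 3557206237959440; 3557206237959440 < 3656158440062976? YES
  n = 567: C(567, 7) = 3601671315933933; 3601671315933933 < 3656158440062976? YES
  n = 568: C(568, 7) = 3646611956239704; 3646611956239704 < 3656158440062976? YES
  n = 569: C(569, 7) = 3692032389858348; 3692032389858348 < 3656158440062976? NO
  n = 570: C(570, 7) = 3737936877831720; 3737936877831720 < 3656158440062976? NO
The largest n with C(n, 7) < 3656158440062976 is n = 568 (where E[X] = 16882462760369/16926659444736 ≈ 0.997). Hence R_6(7) > 568, i.e. R_6(7) ≥ 569.

Largest n = 568; hence R_6(7) > 568.


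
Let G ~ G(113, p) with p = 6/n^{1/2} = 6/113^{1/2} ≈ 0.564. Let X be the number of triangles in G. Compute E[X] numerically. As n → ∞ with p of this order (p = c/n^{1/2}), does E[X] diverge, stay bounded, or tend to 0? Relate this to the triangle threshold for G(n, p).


Number of potential triangles: C(113, 3) = 234136.
Each occurs with probability p³ ≈ (0.564)³ ≈ 1.79819e-01.
By linearity: E[X] = C(113, 3)·p³ ≈ 234136 · 1.79819e-01 ≈ 42102.151.
Since α = 1/2 < 1, p = c/n^{1/2} ≫ 1/n is above the triangle threshold p ~ 1/n. Asymptotically E[X] ~ (c³/6)·n^{3(1−α)} = (6³/6)·n^{1.5} → ∞; triangles are abundant w.h.p.

E[X] ≈ 42102.151; in regime p = Θ(1/n^{1/2}) E[X] diverges (above the triangle threshold p ~ 1/n).


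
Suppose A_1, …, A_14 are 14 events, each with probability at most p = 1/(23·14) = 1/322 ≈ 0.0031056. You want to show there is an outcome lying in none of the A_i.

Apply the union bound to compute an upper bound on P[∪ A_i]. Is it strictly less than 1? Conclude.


Union bound: P[∪_{i=1}^{14} A_i] ≤ Σ_i P[A_i] ≤ 14·p = 14·(1/322) = 1/23.
Numerically: 1/23 ≈ 0.0434783.
Is 1/23 < 1? YES.
Since P[∪ A_i] ≤ 1/23 < 1, the complement has P[∩ A_i^c] ≥ 1 − 1/23 = 22/23 > 0, so some outcome avoids every A_i.

14·p = 1/23 ≈ 0.0434783; existence CERTIFIED by the union bound.


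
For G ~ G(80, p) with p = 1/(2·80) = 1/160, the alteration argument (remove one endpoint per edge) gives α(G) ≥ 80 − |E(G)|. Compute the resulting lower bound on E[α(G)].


E[|E(G)|] = C(80, 2)·p = 3160 · (1/160) = 79/4.
E[α(G)] ≥ n − E[|E(G)|] = 80 − 79/4 = 241/4.
Numerically: ≈ 60.2500.
(This is only a lower bound; the true E[α(G)] may be larger.)

E[α(G)] ≥ 241/4 ≈ 60.2500.


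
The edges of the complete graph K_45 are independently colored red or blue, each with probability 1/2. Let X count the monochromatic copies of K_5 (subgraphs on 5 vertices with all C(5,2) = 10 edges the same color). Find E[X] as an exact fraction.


Let X = Σ_S X_S over the C(45, 5) = 1221759 subsets S of size 5, where X_S = 1 if the K_5 on S is monochromatic.
For a fixed S, the K_5 on S has C(5, 2) = 10 edges. P[all 10 edges red] = (1/2)^10, and likewise for blue, so P[monochromatic] = 2·(1/2)^10 = 2^{1 − 10} = 1/512.
Summing: E[X] = C(45, 5) · 2^{1 − 10} = 1221759 · 1/512 = 1221759/512.
Numerically: E[X] ≈ 2386.248047.

E[X] = C(45,5)·2^(1−C(5,2)) = 1221759/512 ≈ 2386.248047.


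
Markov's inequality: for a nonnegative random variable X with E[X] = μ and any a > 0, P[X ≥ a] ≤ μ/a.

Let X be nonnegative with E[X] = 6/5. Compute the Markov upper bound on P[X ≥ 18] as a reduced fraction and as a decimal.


μ = E[X] = 6/5, a = 18.
Markov: P[X ≥ 18] ≤ μ/a = (6/5)/18 = 1/15.
Numerically: ≈ 0.067.
(Since a = 18 > μ = 1.200, the bound 1/15 is < 1 and informative.)

P[X ≥ 18] ≤ 1/15 ≈ 0.067.


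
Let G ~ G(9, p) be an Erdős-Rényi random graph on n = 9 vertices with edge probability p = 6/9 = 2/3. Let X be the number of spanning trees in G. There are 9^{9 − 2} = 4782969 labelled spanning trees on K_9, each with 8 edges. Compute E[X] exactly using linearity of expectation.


K_9 has 9^{9 − 2} = 4782969 labelled spanning trees.
For each such spanning tree H, let X_H = 1 if all 8 edges of H are present in G. Then P[X_H = 1] = p^{8} = (2/3)^{8} = 256/6561.
Summing the indicators: E[X] = Σ_H E[X_H] = 4782969 · p^{8} = 4782969 · 256/6561 = 186624.
Numerically: E[X] ≈ 1.8662e+05.

E[X] = 4782969 · (2/3)^{8} = 186624 ≈ 1.8662e+05.


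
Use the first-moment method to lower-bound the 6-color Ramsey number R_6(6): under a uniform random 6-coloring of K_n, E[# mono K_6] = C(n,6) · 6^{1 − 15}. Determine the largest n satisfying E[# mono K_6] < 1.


We need C(n, 6) · 6^{1 − 15} < 1, i.e. C(n, 6) < 6^{15 − 1} = 78364164096.
Check values of n near the boundary:
  n = 195: C(195, 6) = 70656049360; 70656049360 < 78364164096? YES
  n = 196: C(196, 6) = 72887293024; 72887293024 < 78364164096? YES
  n = 197: C(197, 6) = 75176946208; 75176946208 < 78364164096? YES
  n = 198: C(198, 6) = 77526225777; 77526225777 < 78364164096? YES
  n = 199: C(199, 6) = 79936367511; 79936367511 < 78364164096? NO
  n = 200: C(200, 6) = 82408626300; 82408626300 < 78364164096? NO
  n = 201: C(201, 6) = 84944276340; 84944276340 < 78364164096? NO
The largest n with C(n, 6) < 78364164096 is n = 198 (where E[X] = 25842075259/26121388032 ≈ 0.9893071). Hence R_6(6) > 198, i.e. R_6(6) ≥ 199.

Largest n = 198; hence R_6(6) > 198.


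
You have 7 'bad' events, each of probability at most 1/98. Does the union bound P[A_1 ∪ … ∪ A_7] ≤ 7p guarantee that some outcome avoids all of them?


Union bound: P[∪_{i=1}^{7} A_i] ≤ Σ_i P[A_i] ≤ 7·p = 7·(1/98) = 1/14.
Numerically: 1/14 ≈ 0.07143.
Is 1/14 < 1? YES.
Since P[∪ A_i] ≤ 1/14 < 1, the complement has P[∩ A_i^c] ≥ 1 − 1/14 = 13/14 > 0, so some outcome avoids every A_i.

7·p = 1/14 ≈ 0.07143; existence CERTIFIED by the union bound.


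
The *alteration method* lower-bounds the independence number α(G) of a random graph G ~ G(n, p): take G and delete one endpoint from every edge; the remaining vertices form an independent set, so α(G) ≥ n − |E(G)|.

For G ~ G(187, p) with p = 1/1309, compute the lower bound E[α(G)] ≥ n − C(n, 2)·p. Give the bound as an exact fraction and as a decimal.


E[|E(G)|] = C(187, 2)·p = 17391 · (1/1309) = 93/7.
E[α(G)] ≥ n − E[|E(G)|] = 187 − 93/7 = 1216/7.
Numerically: ≈ 173.714286.
(This is only a lower bound; the true E[α(G)] may be larger.)

E[α(G)] ≥ 1216/7 ≈ 173.714286.


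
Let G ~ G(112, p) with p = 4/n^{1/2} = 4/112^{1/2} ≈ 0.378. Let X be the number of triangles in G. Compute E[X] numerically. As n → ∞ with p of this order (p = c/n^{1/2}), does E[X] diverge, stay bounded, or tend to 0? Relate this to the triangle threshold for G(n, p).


Number of potential triangles: C(112, 3) = 227920.
Each occurs with probability p³ ≈ (0.378)³ ≈ 5.399492e-02.
By linearity: E[X] = C(112, 3)·p³ ≈ 227920 · 5.399492e-02 ≈ 12306.5232.
Since α = 1/2 < 1, p = c/n^{1/2} ≫ 1/n is above the triangle threshold p ~ 1/n. Asymptotically E[X] ~ (c³/6)·n^{3(1−α)} = (4³/6)·n^{1.5} → ∞; triangles are abundant w.h.p.

E[X] ≈ 12306.5232; in regime p = Θ(1/n^{1/2}) E[X] diverges (above the triangle threshold p ~ 1/n).


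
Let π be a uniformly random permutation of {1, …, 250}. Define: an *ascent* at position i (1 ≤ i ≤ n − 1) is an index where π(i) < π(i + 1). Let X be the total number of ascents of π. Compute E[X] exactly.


Write X = Σ X_I over i = 1, …, 249, with X_I the indicator of one ascent.
There are 249 indicators.
For each fixed i, the pair (π(i), π(i+1)) is a uniformly random ordered pair of distinct values from {1, …, 250}; by symmetry P[π(i) < π(i+1)] = 1/2.
By linearity: E[X] = 249 · (1/2) = (250 − 1) · (1/2) = 249/2 ≈ 124.50000.

E[X] = 249/2 = 124.50000.


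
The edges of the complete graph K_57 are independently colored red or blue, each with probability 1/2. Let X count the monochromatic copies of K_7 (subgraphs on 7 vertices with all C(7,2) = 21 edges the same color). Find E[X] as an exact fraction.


Let X = Σ_S X_S over the C(57, 7) = 264385836 subsets S of size 7, where X_S = 1 if the K_7 on S is monochromatic.
For a fixed S, the K_7 on S has C(7, 2) = 21 edges. P[all 21 edges red] = (1/2)^21, and likewise for blue, so P[monochromatic] = 2·(1/2)^21 = 2^{1 − 21} = 1/1048576.
By linearity: E[X] = C(57, 7) · 2^{1 − 21} = 264385836 · 1/1048576 = 66096459/262144.
Numerically: E[X] ≈ 252.138.

E[X] = C(57,7)·2^(1−C(7,2)) = 66096459/262144 ≈ 252.138.
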